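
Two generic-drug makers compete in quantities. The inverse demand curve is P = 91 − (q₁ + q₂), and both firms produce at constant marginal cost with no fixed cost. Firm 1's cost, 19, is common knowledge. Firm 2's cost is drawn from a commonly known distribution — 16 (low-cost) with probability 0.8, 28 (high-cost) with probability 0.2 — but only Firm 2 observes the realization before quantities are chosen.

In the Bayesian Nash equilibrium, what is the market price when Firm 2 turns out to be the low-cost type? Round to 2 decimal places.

Firm 2 with cost c maximizes (91 − (q₁+q₂) − c)·q₂, giving q₂(c) = (91 − c − q₁)/2.
E[c₂] = 0.8·16 + 0.2·28 = 18.4
Firm 1's FOC against E[q₂] yields q₁ = (91 − 2·19 + E[c₂])/3 = (91 − 38 + 18.4)/3 = 23.8.
q₂(low-cost) = 25.6, so P = 91 − (23.8 + 25.6) = 41.6.

41.60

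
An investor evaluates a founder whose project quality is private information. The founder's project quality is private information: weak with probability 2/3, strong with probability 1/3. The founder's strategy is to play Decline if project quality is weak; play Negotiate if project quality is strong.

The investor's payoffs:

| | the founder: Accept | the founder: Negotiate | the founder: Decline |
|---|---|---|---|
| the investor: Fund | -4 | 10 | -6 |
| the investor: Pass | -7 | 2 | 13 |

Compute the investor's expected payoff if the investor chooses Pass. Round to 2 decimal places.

Take the expectation over the founder's project quality, weighting each type's action by its prior probability.
E[Pass] = 2/3·13 + 1/3·2 = 26/3 + 2/3 = 28/3

9.33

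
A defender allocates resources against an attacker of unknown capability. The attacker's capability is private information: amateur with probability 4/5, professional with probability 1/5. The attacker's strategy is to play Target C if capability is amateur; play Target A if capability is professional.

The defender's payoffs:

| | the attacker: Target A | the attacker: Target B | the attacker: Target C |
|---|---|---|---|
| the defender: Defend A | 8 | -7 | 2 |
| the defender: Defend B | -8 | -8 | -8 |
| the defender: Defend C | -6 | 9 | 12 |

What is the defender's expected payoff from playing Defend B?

E[Defend B] = 4/5·(-8) + 1/5·(-8) = (-32/5) + (-8/5) = -8

-8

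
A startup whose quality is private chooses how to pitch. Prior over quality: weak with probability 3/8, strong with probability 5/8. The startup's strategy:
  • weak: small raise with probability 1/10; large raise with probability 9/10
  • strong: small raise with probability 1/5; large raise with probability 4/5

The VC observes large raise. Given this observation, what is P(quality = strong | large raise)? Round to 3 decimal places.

0.597

Apply Bayes' rule using the sender's strategy as the likelihood.
P(large raise) = (3/8)·(9/10) + (5/8)·(4/5) = 67/80
P(strong | large raise) = ((5/8)·(4/5)) / (67/80) = (1/2) / (67/80) = 40/67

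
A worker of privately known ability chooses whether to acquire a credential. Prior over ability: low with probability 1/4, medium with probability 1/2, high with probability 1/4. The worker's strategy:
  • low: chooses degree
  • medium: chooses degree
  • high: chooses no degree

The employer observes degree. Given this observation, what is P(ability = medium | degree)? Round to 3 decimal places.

0.667

P(degree) = (1/4)·1 + (1/2)·1 + (1/4)·0 = 3/4
P(medium | degree) = ((1/2)·1) / (3/4) = (1/2) / (3/4) = 2/3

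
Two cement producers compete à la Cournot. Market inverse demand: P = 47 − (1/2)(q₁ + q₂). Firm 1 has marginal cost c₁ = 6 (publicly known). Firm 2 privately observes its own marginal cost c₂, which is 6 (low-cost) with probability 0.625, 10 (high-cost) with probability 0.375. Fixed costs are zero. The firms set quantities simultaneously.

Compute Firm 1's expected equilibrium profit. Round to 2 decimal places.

401.39

Each type of Firm 2 best-responds to q₁; Firm 1 best-responds to the expected q₂ over Firm 2's types.
Firm 2 with cost c maximizes (47 − (1/2)(q₁+q₂) − c)·q₂, giving q₂(c) = (47 − c − (1/2)q₁).
E[c₂] = 0.625·6 + 0.375·10 = 7.5
Firm 1's FOC against E[q₂] yields q₁ = (47 − 2·6 + E[c₂])/(3/2) = (47 − 12 + 7.5)/(3/2) = 28.3333.
E[P] = 47 − (1/2)·(q₁ + E[q₂]) = 20.1667; Firm 1's expected profit = (E[P] − 6)·q₁ = (20.1667 − 6)·28.3333 = 401.389.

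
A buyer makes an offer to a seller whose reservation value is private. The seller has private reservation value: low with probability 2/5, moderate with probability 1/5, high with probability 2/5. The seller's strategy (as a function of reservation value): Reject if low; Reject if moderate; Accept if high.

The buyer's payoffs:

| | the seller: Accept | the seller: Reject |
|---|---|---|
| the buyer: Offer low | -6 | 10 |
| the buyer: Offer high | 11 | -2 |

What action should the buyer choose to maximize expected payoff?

E[Offer low] = 2/5·(10) + 1/5·(10) + 2/5·(-6) = 18/5
E[Offer high] = 2/5·(-2) + 1/5·(-2) + 2/5·(11) = 16/5
Best response: Offer low (18/5 is the largest).

Offer low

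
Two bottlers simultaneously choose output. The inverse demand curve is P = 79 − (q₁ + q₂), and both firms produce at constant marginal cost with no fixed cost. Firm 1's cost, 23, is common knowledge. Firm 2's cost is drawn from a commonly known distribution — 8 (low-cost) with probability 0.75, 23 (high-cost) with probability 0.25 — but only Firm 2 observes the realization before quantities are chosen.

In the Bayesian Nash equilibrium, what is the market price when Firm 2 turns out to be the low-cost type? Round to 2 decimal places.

36.04

Type-c best response for Firm 2: q₂(c) = (79 − c)/2 − q₁/2.
Firm 1 maximizes expected profit; its first-order condition is 79 − 2q₁ − E[q₂] − 23 = 0.
Substituting E[q₂] and solving: E[c₂] = 11.75, so q₁ = (79 − 2·23 + 11.75)/3 = 14.9167.
q₂(low-cost) = 28.0417, so P = 79 − (14.9167 + 28.0417) = 36.0417.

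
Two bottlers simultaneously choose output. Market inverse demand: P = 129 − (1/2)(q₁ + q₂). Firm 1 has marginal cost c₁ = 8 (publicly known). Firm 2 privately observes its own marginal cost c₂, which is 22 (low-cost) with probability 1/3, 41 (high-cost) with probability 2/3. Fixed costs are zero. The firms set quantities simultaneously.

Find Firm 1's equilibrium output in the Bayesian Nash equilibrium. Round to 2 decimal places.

98.44

Type-c best response for Firm 2: q₂(c) = (129 − c) − q₁/2.
Firm 1 maximizes expected profit; its first-order condition is 129 − q₁ − (1/2)E[q₂] − 8 = 0.
Substituting E[q₂] and solving: E[c₂] = 34.6667, so q₁ = (129 − 2·8 + 34.6667)/(3/2) = 98.4444.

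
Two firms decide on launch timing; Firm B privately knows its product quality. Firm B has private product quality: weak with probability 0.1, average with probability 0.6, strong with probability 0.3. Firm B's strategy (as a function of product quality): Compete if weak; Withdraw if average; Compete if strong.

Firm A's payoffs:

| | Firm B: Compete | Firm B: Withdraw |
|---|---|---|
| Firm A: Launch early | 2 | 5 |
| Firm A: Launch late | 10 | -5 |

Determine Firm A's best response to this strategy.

Launch early

Compute Firm A's expected payoff for each action, taking the expectation over Firm B's type.
E[Launch early] = 0.1·(2) + 0.6·(5) + 0.3·(2) = 3.8
E[Launch late] = 0.1·(10) + 0.6·(-5) + 0.3·(10) = 1
Best response: Launch early (3.8 is the largest).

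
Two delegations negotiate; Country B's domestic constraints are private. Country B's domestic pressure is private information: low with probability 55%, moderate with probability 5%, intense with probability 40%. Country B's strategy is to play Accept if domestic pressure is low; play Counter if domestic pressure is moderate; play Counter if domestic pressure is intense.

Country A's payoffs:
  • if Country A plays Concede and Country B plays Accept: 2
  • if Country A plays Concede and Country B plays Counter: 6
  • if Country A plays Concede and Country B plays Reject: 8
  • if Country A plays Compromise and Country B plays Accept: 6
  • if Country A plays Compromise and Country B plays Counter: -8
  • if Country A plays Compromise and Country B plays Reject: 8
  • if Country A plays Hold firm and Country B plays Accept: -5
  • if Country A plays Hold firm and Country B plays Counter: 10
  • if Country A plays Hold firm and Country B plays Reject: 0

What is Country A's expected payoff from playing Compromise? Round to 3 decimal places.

E[Compromise] = 0.55·6 + 0.05·(-8) + 0.4·(-8) = 3.3 + (-0.4) + (-3.2) = -0.3

-0.300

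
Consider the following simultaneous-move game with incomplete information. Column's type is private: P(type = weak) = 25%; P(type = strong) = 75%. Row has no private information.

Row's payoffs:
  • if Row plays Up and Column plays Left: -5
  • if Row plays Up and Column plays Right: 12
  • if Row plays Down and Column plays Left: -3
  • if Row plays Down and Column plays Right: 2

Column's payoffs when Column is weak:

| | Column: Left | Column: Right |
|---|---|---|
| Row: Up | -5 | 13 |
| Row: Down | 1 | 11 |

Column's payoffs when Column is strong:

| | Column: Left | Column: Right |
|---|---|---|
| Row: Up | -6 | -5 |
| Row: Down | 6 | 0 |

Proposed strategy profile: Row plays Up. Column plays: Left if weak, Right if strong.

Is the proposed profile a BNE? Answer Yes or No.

No

Row plays Up: E[Up] = 0.25·(-5) + 0.75·(12) = 7.75; E[Down] = 0.75. Best-responding. ✓
Column (type weak), facing Up: Left gives -5, Right gives 13. Proposed Left is not best — profitable deviation exists. ✗
Column (type strong), facing Up: Left gives -6, Right gives -5. Proposed Right is best. ✓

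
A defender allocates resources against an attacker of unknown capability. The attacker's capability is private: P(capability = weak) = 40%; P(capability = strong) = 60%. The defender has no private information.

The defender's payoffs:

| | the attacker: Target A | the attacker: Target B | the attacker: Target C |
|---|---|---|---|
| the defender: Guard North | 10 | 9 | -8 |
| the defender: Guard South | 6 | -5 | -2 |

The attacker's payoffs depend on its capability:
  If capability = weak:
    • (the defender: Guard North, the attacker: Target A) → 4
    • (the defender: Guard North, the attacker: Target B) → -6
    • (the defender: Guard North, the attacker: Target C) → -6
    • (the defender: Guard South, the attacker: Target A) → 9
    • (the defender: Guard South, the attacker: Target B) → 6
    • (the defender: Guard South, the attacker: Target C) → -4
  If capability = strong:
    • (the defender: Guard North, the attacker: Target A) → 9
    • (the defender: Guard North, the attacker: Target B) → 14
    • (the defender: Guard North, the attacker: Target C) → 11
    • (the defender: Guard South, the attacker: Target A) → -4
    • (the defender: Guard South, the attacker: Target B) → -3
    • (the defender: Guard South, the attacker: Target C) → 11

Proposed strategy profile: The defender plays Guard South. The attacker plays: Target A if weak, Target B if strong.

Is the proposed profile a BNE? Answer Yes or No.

A profile is a BNE iff every type of every player is best-responding given beliefs about the other side.
The defender plays Guard South: E[Guard South] = 0.4·(6) + 0.6·(-5) = -0.6; E[Guard North] = 9.4. Not best-responding. ✗
The attacker (capability weak), facing Guard South: Target A gives 9, Target B gives 6, Target C gives -4. Proposed Target A is best. ✓
The attacker (capability strong), facing Guard South: Target A gives -4, Target B gives -3, Target C gives 11. Proposed Target B is not best — profitable deviation exists. ✗

No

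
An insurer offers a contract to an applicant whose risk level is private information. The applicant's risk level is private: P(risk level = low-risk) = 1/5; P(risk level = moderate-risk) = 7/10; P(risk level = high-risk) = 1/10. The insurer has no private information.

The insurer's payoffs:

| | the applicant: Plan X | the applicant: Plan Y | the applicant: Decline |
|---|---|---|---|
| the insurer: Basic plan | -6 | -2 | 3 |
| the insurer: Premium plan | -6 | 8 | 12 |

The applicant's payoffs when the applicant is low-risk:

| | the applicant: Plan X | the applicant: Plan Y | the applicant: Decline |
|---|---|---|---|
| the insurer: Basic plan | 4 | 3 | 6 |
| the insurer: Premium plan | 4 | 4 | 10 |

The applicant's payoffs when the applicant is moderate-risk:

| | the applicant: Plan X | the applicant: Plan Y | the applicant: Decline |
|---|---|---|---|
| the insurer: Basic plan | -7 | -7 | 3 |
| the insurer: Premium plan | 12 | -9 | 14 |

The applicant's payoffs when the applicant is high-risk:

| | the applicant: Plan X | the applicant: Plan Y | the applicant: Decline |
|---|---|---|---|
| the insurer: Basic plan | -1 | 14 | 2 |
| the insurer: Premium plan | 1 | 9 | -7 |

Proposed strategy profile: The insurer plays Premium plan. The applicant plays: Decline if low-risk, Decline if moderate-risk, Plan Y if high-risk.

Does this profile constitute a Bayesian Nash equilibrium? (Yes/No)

The insurer plays Premium plan: E[Premium plan] = 1/5·(12) + 7/10·(12) + 1/10·(8) = 58/5; E[Basic plan] = 5/2. Best-responding. ✓
The applicant (risk level low-risk), facing Premium plan: Plan X gives 4, Plan Y gives 4, Decline gives 10. Proposed Decline is best. ✓
The applicant (risk level moderate-risk), facing Premium plan: Plan X gives 12, Plan Y gives -9, Decline gives 14. Proposed Decline is best. ✓
The applicant (risk level high-risk), facing Premium plan: Plan X gives 1, Plan Y gives 9, Decline gives -7. Proposed Plan Y is best. ✓

Yes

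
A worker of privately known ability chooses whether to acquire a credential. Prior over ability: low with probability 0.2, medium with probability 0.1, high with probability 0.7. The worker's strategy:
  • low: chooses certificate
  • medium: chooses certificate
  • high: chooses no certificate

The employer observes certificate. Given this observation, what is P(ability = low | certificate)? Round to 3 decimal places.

Apply Bayes' rule using the sender's strategy as the likelihood.
P(certificate) = 0.2·1 + 0.1·1 + 0.7·0 = 0.3
P(low | certificate) = (0.2·1) / 0.3 = 0.2 / 0.3 = 0.666667

0.667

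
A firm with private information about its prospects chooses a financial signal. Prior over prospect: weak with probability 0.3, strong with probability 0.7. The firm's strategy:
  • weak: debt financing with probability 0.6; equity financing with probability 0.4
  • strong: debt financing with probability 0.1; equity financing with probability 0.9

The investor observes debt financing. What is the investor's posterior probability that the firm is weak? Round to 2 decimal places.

0.72

P(debt financing) = 0.3·0.6 + 0.7·0.1 = 0.25
P(weak | debt financing) = (0.3·0.6) / 0.25 = 0.18 / 0.25 = 0.72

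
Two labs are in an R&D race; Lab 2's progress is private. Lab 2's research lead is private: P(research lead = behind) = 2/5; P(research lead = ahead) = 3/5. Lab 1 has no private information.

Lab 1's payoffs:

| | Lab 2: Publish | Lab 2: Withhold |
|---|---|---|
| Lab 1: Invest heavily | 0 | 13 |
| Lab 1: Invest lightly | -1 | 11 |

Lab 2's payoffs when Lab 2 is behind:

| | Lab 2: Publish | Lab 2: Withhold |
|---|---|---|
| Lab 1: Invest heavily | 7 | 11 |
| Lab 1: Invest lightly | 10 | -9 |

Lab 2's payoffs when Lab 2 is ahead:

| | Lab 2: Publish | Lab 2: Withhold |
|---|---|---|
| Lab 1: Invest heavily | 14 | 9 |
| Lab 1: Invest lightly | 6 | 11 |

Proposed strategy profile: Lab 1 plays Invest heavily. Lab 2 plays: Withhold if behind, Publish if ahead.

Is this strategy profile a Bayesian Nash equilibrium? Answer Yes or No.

Yes

A profile is a BNE iff every type of every player is best-responding given beliefs about the other side.
Lab 1 plays Invest heavily: E[Invest heavily] = 2/5·(13) + 3/5·(0) = 26/5; E[Invest lightly] = 19/5. Best-responding. ✓
Lab 2 (research lead behind), facing Invest heavily: Publish gives 7, Withhold gives 11. Proposed Withhold is best. ✓
Lab 2 (research lead ahead), facing Invest heavily: Publish gives 14, Withhold gives 9. Proposed Publish is best. ✓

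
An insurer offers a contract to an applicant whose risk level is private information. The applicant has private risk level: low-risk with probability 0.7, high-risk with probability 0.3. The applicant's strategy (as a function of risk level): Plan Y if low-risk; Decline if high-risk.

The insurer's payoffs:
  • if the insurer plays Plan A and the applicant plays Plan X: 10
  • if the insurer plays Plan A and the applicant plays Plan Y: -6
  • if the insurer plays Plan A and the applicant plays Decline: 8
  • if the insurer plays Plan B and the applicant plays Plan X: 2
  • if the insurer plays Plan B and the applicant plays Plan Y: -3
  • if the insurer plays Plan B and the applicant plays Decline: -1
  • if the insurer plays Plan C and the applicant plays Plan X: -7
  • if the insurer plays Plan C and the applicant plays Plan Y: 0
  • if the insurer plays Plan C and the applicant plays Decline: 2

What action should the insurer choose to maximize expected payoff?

Compute the insurer's expected payoff for each action, taking the expectation over the applicant's type.
E[Plan A] = 0.7·(-6) + 0.3·(8) = -1.8
E[Plan B] = 0.7·(-3) + 0.3·(-1) = -2.4
E[Plan C] = 0.7·(0) + 0.3·(2) = 0.6
Best response: Plan C (0.6 is the largest).

Plan C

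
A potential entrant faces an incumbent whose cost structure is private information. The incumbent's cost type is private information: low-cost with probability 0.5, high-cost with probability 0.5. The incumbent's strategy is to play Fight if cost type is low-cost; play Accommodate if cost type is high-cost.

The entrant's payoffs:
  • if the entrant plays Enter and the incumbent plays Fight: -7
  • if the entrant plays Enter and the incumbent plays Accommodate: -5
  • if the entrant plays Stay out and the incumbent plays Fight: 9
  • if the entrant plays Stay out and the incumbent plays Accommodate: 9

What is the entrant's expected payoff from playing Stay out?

9

Take the expectation over the incumbent's cost type, weighting each type's action by its prior probability.
E[Stay out] = 0.5·9 + 0.5·9 = 4.5 + 4.5 = 9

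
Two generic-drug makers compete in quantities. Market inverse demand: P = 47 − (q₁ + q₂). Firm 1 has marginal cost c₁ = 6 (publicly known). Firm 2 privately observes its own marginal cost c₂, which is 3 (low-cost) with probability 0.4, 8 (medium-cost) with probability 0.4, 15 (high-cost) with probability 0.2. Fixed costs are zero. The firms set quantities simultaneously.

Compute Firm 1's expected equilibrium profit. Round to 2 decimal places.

199.75

Type-c best response for Firm 2: q₂(c) = (47 − c)/2 − q₁/2.
Firm 1 maximizes expected profit; its first-order condition is 47 − 2q₁ − E[q₂] − 6 = 0.
Substituting E[q₂] and solving: E[c₂] = 7.4, so q₁ = (47 − 2·6 + 7.4)/3 = 14.1333.
E[P] = 47 − (q₁ + E[q₂]) = 20.1333; Firm 1's expected profit = (E[P] − 6)·q₁ = (20.1333 − 6)·14.1333 = 199.751.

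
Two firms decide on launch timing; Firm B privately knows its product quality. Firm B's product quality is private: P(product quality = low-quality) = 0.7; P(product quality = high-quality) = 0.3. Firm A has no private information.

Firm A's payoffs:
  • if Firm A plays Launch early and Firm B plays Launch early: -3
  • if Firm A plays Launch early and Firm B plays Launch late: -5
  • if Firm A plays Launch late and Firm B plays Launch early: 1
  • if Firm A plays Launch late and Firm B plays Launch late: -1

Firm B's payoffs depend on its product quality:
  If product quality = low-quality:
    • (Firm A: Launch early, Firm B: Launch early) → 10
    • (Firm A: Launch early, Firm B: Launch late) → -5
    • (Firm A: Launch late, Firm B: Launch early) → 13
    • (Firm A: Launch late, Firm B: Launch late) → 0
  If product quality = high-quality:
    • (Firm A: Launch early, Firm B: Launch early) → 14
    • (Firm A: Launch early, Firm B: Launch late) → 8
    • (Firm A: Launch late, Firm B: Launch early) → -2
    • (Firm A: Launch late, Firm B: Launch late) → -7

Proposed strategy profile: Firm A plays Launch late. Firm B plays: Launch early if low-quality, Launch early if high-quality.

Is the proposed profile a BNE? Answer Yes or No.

Firm A plays Launch late: E[Launch late] = 0.7·(1) + 0.3·(1) = 1; E[Launch early] = -3. Best-responding. ✓
Firm B (product quality low-quality), facing Launch late: Launch early gives 13, Launch late gives 0. Proposed Launch early is best. ✓
Firm B (product quality high-quality), facing Launch late: Launch early gives -2, Launch late gives -7. Proposed Launch early is best. ✓

Yes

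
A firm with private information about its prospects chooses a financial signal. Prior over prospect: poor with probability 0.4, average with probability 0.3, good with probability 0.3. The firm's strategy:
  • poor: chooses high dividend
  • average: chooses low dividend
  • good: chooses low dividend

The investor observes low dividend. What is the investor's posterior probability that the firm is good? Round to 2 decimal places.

P(low dividend) = 0.4·0 + 0.3·1 + 0.3·1 = 0.6
P(good | low dividend) = (0.3·1) / 0.6 = 0.3 / 0.6 = 0.5

0.50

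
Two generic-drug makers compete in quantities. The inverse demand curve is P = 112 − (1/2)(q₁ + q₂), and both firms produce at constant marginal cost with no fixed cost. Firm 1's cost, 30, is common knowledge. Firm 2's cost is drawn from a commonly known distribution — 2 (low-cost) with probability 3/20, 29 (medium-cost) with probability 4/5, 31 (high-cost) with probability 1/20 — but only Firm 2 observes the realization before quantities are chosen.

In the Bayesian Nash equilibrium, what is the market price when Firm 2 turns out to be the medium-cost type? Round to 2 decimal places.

Firm 2 with cost c maximizes (112 − (1/2)(q₁+q₂) − c)·q₂, giving q₂(c) = (112 − c − (1/2)q₁).
E[c₂] = 3/20·2 + 4/5·29 + 1/20·31 = 25.05
Firm 1's FOC against E[q₂] yields q₁ = (112 − 2·30 + E[c₂])/(3/2) = (112 − 60 + 25.05)/(3/2) = 51.3667.
q₂(medium-cost) = 57.3167, so P = 112 − (1/2)·(51.3667 + 57.3167) = 57.6583.

57.66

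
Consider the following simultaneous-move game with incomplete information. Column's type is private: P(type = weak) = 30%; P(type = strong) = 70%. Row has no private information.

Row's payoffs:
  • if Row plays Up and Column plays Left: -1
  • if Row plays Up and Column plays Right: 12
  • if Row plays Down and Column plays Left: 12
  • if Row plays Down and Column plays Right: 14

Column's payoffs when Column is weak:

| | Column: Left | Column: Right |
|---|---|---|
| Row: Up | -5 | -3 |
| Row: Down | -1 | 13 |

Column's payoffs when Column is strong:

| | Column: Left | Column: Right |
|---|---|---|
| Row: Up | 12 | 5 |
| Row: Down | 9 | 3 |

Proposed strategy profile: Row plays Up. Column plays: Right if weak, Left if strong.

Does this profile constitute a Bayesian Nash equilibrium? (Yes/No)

No

A profile is a BNE iff every type of every player is best-responding given beliefs about the other side.
Row plays Up: E[Up] = 0.3·(12) + 0.7·(-1) = 2.9; E[Down] = 12.6. Not best-responding. ✗
Column (type weak), facing Up: Left gives -5, Right gives -3. Proposed Right is best. ✓
Column (type strong), facing Up: Left gives 12, Right gives 5. Proposed Left is best. ✓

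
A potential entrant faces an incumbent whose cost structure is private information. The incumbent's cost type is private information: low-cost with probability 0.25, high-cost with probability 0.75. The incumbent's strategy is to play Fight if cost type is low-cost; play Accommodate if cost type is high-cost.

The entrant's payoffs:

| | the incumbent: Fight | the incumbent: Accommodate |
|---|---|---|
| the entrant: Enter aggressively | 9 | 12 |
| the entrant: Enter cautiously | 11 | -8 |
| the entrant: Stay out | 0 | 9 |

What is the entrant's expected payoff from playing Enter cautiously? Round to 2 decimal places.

-3.25

E[Enter cautiously] = 0.25·11 + 0.75·(-8) = 2.75 + (-6) = -3.25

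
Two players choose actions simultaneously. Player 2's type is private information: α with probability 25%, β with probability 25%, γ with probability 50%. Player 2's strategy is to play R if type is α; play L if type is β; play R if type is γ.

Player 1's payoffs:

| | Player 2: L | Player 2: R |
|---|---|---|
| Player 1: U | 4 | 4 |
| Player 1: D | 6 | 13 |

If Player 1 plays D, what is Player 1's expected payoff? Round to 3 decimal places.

11.250

Take the expectation over Player 2's type, weighting each type's action by its prior probability.
E[D] = 0.25·13 + 0.25·6 + 0.5·13 = 3.25 + 1.5 + 6.5 = 11.25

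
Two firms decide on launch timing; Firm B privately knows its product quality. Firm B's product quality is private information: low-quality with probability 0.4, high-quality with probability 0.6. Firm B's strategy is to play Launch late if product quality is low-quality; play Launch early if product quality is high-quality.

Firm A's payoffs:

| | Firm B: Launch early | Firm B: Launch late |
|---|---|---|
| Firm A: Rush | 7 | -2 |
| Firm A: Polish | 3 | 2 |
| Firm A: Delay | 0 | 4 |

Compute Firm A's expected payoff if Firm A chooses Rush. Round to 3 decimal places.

Take the expectation over Firm B's product quality, weighting each type's action by its prior probability.
E[Rush] = 0.4·(-2) + 0.6·7 = (-0.8) + 4.2 = 3.4

3.400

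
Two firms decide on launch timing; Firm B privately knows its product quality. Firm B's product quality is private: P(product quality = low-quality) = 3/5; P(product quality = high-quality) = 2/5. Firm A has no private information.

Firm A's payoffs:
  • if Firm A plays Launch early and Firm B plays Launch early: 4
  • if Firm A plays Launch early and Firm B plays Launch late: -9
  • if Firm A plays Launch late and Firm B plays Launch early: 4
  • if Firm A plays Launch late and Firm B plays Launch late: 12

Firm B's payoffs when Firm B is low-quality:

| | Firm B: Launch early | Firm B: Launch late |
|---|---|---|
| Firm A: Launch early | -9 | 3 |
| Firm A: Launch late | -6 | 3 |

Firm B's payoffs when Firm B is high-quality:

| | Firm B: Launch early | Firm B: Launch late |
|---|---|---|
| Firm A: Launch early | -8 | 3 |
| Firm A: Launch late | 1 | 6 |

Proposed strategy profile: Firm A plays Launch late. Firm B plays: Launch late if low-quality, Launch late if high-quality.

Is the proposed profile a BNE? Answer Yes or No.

Yes

Firm A plays Launch late: E[Launch late] = 3/5·(12) + 2/5·(12) = 12; E[Launch early] = -9. Best-responding. ✓
Firm B (product quality low-quality), facing Launch late: Launch early gives -6, Launch late gives 3. Proposed Launch late is best. ✓
Firm B (product quality high-quality), facing Launch late: Launch early gives 1, Launch late gives 6. Proposed Launch late is best. ✓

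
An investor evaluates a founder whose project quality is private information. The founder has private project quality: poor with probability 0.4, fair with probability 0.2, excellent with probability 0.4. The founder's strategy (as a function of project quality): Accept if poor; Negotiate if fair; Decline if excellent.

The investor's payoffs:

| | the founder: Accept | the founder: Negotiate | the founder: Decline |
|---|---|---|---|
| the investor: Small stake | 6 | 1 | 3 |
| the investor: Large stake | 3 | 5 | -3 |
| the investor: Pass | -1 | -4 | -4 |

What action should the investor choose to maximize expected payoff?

Small stake

Compute the investor's expected payoff for each action, taking the expectation over the founder's type.
E[Small stake] = 0.4·(6) + 0.2·(1) + 0.4·(3) = 3.8
E[Large stake] = 0.4·(3) + 0.2·(5) + 0.4·(-3) = 1
E[Pass] = 0.4·(-1) + 0.2·(-4) + 0.4·(-4) = -2.8
Best response: Small stake (3.8 is the largest).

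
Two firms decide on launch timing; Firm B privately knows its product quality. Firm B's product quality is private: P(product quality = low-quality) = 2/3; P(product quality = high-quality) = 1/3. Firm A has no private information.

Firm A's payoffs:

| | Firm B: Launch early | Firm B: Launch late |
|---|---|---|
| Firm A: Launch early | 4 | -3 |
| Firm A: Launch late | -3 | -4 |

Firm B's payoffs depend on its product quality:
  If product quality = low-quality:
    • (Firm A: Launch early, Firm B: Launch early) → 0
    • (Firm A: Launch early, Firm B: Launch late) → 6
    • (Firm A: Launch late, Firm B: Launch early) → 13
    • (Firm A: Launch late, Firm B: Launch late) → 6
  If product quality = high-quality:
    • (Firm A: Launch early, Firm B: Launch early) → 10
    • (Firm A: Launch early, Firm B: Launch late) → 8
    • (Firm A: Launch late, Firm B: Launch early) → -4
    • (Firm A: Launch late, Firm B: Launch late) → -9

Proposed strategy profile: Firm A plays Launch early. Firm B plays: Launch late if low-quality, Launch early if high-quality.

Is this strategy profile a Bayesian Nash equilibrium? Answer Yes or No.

A profile is a BNE iff every type of every player is best-responding given beliefs about the other side.
Firm A plays Launch early: E[Launch early] = 2/3·(-3) + 1/3·(4) = -2/3; E[Launch late] = -11/3. Best-responding. ✓
Firm B (product quality low-quality), facing Launch early: Launch early gives 0, Launch late gives 6. Proposed Launch late is best. ✓
Firm B (product quality high-quality), facing Launch early: Launch early gives 10, Launch late gives 8. Proposed Launch early is best. ✓

Yes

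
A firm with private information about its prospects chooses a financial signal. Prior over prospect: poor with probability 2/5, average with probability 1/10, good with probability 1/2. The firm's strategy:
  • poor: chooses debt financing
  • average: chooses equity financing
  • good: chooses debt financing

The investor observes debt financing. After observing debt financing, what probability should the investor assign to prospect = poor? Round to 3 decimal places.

Apply Bayes' rule using the sender's strategy as the likelihood.
P(debt financing) = (2/5)·1 + (1/10)·0 + (1/2)·1 = 9/10
P(poor | debt financing) = ((2/5)·1) / (9/10) = (2/5) / (9/10) = 4/9

0.444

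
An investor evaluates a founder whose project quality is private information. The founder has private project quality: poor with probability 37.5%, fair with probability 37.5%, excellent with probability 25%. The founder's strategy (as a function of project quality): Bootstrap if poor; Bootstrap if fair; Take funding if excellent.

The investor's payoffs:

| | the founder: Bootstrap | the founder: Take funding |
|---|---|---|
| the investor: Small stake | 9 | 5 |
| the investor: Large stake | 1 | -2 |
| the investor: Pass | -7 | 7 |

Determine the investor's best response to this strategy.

Compute the investor's expected payoff for each action, taking the expectation over the founder's type.
E[Small stake] = 0.375·(9) + 0.375·(9) + 0.25·(5) = 8
E[Large stake] = 0.375·(1) + 0.375·(1) + 0.25·(-2) = 0.25
E[Pass] = 0.375·(-7) + 0.375·(-7) + 0.25·(7) = -3.5
Best response: Small stake (8 is the largest).

Small stake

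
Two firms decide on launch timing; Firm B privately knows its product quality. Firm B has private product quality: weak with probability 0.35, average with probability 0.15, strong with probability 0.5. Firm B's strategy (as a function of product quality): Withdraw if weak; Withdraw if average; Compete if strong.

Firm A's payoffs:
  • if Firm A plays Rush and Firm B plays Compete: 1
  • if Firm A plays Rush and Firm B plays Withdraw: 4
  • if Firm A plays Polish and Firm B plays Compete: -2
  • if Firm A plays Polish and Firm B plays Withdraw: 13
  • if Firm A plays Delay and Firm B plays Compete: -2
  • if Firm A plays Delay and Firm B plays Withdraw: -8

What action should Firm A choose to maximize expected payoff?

E[Rush] = 0.35·(4) + 0.15·(4) + 0.5·(1) = 2.5
E[Polish] = 0.35·(13) + 0.15·(13) + 0.5·(-2) = 5.5
E[Delay] = 0.35·(-8) + 0.15·(-8) + 0.5·(-2) = -5
Best response: Polish (5.5 is the largest).

Polish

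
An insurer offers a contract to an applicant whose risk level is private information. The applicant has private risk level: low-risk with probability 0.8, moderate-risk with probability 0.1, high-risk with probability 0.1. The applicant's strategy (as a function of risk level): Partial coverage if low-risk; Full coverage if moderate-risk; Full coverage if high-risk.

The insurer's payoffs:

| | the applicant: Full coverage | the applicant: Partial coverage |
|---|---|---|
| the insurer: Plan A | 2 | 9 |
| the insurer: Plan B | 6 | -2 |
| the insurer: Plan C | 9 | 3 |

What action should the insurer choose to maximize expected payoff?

E[Plan A] = 0.8·(9) + 0.1·(2) + 0.1·(2) = 7.6
E[Plan B] = 0.8·(-2) + 0.1·(6) + 0.1·(6) = -0.4
E[Plan C] = 0.8·(3) + 0.1·(9) + 0.1·(9) = 4.2
Best response: Plan A (7.6 is the largest).

Plan A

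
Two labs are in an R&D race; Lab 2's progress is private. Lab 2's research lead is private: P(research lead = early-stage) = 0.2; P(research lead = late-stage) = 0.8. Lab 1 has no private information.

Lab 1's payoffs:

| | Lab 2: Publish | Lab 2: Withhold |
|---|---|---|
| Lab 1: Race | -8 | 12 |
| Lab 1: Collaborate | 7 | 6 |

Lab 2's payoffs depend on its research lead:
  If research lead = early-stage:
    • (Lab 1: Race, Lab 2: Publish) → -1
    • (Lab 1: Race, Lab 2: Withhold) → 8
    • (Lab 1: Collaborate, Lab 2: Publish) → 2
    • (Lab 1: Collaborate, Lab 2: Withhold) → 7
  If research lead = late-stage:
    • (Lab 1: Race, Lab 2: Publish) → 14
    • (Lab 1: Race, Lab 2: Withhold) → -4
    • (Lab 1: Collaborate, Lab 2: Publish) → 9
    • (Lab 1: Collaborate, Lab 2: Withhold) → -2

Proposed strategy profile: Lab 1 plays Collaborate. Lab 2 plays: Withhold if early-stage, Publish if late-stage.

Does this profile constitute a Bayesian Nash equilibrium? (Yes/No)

A profile is a BNE iff every type of every player is best-responding given beliefs about the other side.
Lab 1 plays Collaborate: E[Collaborate] = 0.2·(6) + 0.8·(7) = 6.8; E[Race] = -4. Best-responding. ✓
Lab 2 (research lead early-stage), facing Collaborate: Publish gives 2, Withhold gives 7. Proposed Withhold is best. ✓
Lab 2 (research lead late-stage), facing Collaborate: Publish gives 9, Withhold gives -2. Proposed Publish is best. ✓

Yes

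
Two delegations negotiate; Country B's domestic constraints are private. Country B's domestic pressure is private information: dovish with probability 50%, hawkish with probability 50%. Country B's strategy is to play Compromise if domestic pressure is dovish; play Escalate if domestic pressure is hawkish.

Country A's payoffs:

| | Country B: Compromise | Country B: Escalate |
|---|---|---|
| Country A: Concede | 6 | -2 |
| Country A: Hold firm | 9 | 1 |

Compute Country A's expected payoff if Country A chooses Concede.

2

Take the expectation over Country B's domestic pressure, weighting each type's action by its prior probability.
E[Concede] = 0.5·6 + 0.5·(-2) = 3 + (-1) = 2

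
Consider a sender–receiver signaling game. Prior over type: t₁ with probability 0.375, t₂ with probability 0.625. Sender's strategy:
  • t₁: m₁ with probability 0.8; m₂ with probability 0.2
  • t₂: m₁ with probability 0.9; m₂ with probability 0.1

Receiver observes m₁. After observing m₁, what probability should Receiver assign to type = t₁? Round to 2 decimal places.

P(m₁) = 0.375·0.8 + 0.625·0.9 = 0.8625
P(t₁ | m₁) = (0.375·0.8) / 0.8625 = 0.3 / 0.8625 = 0.347826

0.35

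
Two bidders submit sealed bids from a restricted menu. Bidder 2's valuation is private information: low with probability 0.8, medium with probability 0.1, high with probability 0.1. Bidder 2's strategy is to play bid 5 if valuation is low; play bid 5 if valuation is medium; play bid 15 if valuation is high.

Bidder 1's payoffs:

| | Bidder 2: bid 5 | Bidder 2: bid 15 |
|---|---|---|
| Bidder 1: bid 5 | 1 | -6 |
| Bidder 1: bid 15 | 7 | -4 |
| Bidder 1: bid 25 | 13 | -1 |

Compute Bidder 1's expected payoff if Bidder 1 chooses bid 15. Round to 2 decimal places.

E[bid 15] = 0.8·7 + 0.1·7 + 0.1·(-4) = 5.6 + 0.7 + (-0.4) = 5.9

5.90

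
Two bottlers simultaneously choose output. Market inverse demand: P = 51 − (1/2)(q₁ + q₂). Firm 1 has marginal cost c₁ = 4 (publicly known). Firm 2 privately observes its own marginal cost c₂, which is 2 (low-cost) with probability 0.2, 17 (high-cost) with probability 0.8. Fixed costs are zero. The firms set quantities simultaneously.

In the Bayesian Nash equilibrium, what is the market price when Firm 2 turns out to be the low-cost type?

17

Type-c best response for Firm 2: q₂(c) = (51 − c) − q₁/2.
Firm 1 maximizes expected profit; its first-order condition is 51 − q₁ − (1/2)E[q₂] − 4 = 0.
Substituting E[q₂] and solving: E[c₂] = 14, so q₁ = (51 − 2·4 + 14)/(3/2) = 38.
q₂(low-cost) = 30, so P = 51 − (1/2)·(38 + 30) = 17.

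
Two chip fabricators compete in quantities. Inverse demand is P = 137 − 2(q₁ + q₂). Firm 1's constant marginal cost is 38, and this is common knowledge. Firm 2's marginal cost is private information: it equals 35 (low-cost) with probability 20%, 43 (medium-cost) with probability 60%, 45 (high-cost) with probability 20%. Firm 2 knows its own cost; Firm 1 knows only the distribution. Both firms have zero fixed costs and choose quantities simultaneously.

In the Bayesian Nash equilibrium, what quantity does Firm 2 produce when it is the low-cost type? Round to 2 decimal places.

16.93

Type-c best response for Firm 2: q₂(c) = (137 − c)/4 − q₁/2.
Firm 1 maximizes expected profit; its first-order condition is 137 − 4q₁ − 2E[q₂] − 38 = 0.
Substituting E[q₂] and solving: E[c₂] = 41.8, so q₁ = (137 − 2·38 + 41.8)/6 = 17.1333.
q₂(low-cost) = (137 − 35 − 2·17.1333)/4 = 16.9333.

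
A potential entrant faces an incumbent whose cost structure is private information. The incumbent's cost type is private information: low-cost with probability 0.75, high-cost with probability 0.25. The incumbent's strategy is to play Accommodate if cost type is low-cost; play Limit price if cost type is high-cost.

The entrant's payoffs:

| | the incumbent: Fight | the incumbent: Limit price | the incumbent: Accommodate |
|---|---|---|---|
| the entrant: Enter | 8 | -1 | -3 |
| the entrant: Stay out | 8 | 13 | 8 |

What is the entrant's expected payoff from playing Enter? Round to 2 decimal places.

E[Enter] = 0.75·(-3) + 0.25·(-1) = (-2.25) + (-0.25) = -2.5

-2.50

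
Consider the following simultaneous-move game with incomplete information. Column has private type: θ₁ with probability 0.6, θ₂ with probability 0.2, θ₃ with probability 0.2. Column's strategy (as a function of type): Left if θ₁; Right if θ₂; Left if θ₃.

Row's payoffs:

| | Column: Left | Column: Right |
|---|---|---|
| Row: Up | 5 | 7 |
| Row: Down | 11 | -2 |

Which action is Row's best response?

Compute Row's expected payoff for each action, taking the expectation over Column's type.
E[Up] = 0.6·(5) + 0.2·(7) + 0.2·(5) = 5.4
E[Down] = 0.6·(11) + 0.2·(-2) + 0.2·(11) = 8.4
Best response: Down (8.4 is the largest).

Down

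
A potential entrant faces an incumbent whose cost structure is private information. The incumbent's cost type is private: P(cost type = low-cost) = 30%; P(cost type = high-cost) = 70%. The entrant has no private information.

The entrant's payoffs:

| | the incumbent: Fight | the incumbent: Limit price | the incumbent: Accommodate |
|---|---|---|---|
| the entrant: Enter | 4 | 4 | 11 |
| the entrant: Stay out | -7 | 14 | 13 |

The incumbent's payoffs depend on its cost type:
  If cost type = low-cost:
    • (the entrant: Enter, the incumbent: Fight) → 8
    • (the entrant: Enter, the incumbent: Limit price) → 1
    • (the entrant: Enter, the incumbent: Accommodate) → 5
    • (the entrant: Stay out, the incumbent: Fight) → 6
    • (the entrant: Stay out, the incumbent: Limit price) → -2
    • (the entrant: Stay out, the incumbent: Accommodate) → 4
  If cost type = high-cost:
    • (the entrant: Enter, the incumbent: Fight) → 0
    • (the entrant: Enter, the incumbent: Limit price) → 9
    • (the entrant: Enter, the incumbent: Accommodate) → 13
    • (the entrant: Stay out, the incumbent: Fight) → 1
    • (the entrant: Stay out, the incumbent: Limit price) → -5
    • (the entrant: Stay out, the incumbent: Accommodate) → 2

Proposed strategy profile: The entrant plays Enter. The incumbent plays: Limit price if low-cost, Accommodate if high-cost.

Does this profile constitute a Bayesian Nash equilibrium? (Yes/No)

No

The entrant plays Enter: E[Enter] = 0.3·(4) + 0.7·(11) = 8.9; E[Stay out] = 13.3. Not best-responding. ✗
The incumbent (cost type low-cost), facing Enter: Fight gives 8, Limit price gives 1, Accommodate gives 5. Proposed Limit price is not best — profitable deviation exists. ✗
The incumbent (cost type high-cost), facing Enter: Fight gives 0, Limit price gives 9, Accommodate gives 13. Proposed Accommodate is best. ✓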